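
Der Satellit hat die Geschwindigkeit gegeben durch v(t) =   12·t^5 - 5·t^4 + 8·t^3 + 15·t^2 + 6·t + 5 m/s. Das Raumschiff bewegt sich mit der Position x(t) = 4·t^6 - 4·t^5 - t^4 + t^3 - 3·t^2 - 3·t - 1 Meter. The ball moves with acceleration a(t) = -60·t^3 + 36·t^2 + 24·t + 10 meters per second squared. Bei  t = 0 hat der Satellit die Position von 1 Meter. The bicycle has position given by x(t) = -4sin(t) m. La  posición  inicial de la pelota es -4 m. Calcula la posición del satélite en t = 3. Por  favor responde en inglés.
To find the answer, we compute 1 integral of v(t) = 12·t^5 - 5·t^4 + 8·t^3 + 15·t^2 + 6·t + 5. Integrating velocity and using the initial condition x(0) = 1, we get x(t) = 2·t^6 - t^5 + 2·t^4 + 5·t^3 + 3·t^2 + 5·t + 1. We have position x(t) = 2·t^6 - t^5 + 2·t^4 + 5·t^3 + 3·t^2 + 5·t + 1. Substituting t = 3: x(3) = 1555.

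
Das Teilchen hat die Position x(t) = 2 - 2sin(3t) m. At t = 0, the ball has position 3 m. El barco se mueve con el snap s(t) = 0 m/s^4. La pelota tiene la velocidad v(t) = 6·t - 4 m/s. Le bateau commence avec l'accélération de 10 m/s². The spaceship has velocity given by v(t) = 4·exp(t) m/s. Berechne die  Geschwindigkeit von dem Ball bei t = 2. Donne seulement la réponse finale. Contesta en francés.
À t = 2, v = 8.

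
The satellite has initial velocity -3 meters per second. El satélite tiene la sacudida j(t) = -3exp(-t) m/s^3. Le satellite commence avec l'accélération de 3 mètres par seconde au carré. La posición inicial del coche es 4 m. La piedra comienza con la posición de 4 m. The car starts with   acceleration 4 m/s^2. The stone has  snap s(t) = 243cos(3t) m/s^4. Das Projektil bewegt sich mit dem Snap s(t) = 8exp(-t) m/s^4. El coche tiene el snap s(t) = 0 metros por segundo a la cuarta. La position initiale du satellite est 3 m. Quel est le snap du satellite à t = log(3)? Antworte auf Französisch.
Pour résoudre ceci, nous devons prendre 1 dérivée de notre équation du jerk j(t) = -3·exp(-t). La dérivée du jerk donne le snap: s(t) = 3·exp(-t). Nous avons le snap s(t) = 3·exp(-t). En substituant t = log(3): s(log(3)) = 1.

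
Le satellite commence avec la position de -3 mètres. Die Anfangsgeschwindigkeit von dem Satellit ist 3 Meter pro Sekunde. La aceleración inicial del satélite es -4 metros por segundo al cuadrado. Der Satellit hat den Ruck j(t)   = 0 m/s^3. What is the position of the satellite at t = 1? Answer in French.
Pour résoudre ceci, nous devons prendre 3 intégrales de notre équation du jerk j(t) = 0. En intégrant le jerk et en utilisant la condition initiale a(0) = -4, nous obtenons a(t) = -4. En prenant ∫a(t)dt et en appliquant v(0) = 3, nous trouvons v(t) = 3 - 4·t. La primitive de la vitesse, avec x(0) = -3, donne la position: x(t) = -2·t^2 + 3·t - 3. Nous avons la position x(t) = -2·t^2 + 3·t - 3. En substituant t = 1: x(1) = -2.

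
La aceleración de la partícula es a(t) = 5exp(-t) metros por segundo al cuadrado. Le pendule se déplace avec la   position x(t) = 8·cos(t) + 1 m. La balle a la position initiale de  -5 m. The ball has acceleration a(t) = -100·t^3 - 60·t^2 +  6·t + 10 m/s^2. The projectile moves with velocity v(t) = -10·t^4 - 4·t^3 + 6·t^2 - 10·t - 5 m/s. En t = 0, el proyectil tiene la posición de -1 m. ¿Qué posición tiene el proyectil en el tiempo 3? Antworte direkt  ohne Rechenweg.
En t = 3, x = -574.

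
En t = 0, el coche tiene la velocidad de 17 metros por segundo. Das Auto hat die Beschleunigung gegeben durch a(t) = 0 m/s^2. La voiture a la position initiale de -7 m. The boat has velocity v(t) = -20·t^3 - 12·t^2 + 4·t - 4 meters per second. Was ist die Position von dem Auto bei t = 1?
Wir müssen unsere Gleichung für die Beschleunigung a(t) = 0 2-mal integrieren. Durch Integration von der Beschleunigung und Verwendung der Anfangsbedingung v(0) = 17, erhalten wir v(t) = 17. Die Stammfunktion von der Geschwindigkeit, mit x(0) = -7, ergibt die Position: x(t) = 17·t - 7. Aus der Gleichung für die Position x(t) = 17·t - 7, setzen wir t = 1 ein und erhalten x = 10.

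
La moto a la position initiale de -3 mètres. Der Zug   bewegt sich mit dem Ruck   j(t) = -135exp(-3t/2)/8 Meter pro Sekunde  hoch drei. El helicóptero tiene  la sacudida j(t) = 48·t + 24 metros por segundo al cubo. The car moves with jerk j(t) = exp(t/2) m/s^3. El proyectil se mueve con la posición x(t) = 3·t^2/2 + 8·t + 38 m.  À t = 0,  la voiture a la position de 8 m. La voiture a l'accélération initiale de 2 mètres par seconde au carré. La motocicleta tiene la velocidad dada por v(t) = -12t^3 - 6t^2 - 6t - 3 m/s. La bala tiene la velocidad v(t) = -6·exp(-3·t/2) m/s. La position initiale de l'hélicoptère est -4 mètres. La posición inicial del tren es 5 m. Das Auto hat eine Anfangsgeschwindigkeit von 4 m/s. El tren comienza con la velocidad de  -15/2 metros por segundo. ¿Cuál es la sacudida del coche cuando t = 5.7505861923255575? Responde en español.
De la ecuación de la sacudida j(t) = exp(t/2), sustituimos t = 5.7505861923255575 para obtener j = 17.7306201366841.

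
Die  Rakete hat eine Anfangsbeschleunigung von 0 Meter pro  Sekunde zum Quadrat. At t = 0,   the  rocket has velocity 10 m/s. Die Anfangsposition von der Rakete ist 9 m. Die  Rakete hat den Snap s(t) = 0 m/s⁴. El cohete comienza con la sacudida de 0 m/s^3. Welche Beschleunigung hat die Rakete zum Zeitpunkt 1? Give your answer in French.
Nous devons intégrer notre équation du snap s(t) = 0 2 fois. En prenant ∫s(t)dt et en appliquant j(0) = 0, nous trouvons j(t) = 0. En prenant ∫j(t)dt et en appliquant a(0) = 0, nous trouvons a(t) = 0. Nous avons l'accélération a(t) = 0. En substituant t = 1: a(1) = 0.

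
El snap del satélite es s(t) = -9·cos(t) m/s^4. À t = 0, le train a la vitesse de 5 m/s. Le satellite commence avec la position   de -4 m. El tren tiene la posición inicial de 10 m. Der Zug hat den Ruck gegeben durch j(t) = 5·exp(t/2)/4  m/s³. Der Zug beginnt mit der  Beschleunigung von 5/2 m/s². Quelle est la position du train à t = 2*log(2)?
En partant du jerk j(t) = 5·exp(t/2)/4, nous prenons 3 primitives. En prenant ∫j(t)dt et en appliquant a(0) = 5/2, nous trouvons a(t) = 5·exp(t/2)/2. En intégrant l'accélération et en utilisant la condition initiale v(0) = 5, nous obtenons v(t) = 5·exp(t/2). L'intégrale de la vitesse, avec x(0) = 10, donne la position: x(t) = 10·exp(t/2). Nous avons la position x(t) = 10·exp(t/2). En substituant t = 2*log(2): x(2*log(2)) = 20.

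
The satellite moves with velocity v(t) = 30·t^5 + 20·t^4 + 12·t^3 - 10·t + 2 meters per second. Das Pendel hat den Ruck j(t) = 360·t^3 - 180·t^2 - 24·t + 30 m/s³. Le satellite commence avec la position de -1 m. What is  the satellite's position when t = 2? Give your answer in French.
Nous devons trouver la primitive de notre équation de la vitesse v(t) = 30·t^5 + 20·t^4 + 12·t^3 - 10·t + 2 1 fois. En intégrant la vitesse et en utilisant la condition initiale x(0) = -1, nous obtenons x(t) = 5·t^6 + 4·t^5 + 3·t^4 - 5·t^2 + 2·t - 1. En utilisant x(t) = 5·t^6 + 4·t^5 + 3·t^4 - 5·t^2 + 2·t - 1 et en substituant t = 2, nous trouvons x = 479.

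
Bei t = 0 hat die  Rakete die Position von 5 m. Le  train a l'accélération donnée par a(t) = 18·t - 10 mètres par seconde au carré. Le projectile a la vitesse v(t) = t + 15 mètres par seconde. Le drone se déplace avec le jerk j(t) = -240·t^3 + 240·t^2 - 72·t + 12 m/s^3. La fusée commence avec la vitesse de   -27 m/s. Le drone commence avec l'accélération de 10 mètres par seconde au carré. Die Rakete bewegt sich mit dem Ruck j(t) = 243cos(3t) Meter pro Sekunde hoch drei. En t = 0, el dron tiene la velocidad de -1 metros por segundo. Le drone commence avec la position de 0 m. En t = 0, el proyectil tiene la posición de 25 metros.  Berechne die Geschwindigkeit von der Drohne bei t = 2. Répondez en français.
En partant du jerk j(t) = -240·t^3 + 240·t^2 - 72·t + 12, nous prenons 2 intégrales. En prenant ∫j(t)dt et en appliquant a(0) = 10, nous trouvons a(t) = -60·t^4 + 80·t^3 - 36·t^2 + 12·t + 10. En prenant ∫a(t)dt et en appliquant v(0) = -1, nous trouvons v(t) = -12·t^5 + 20·t^4 - 12·t^3 + 6·t^2 + 10·t - 1. En utilisant v(t) = -12·t^5 + 20·t^4 - 12·t^3 + 6·t^2 + 10·t - 1 et en substituant t = 2, nous trouvons v = -117.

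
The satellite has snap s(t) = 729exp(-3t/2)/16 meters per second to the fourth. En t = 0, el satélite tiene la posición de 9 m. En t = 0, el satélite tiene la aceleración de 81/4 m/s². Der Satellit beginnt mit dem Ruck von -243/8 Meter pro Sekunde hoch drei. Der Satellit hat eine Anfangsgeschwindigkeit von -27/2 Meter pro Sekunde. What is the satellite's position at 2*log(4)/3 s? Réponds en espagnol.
Para resolver esto, necesitamos tomar 4 integrales de nuestra ecuación del snap s(t) = 729·exp(-3·t/2)/16. La antiderivada del snap, con j(0) = -243/8, da la sacudida: j(t) = -243·exp(-3·t/2)/8. La integral de la sacudida es la aceleración. Usando a(0) = 81/4, obtenemos a(t) = 81·exp(-3·t/2)/4. Tomando ∫a(t)dt y aplicando v(0) = -27/2, encontramos v(t) = -27·exp(-3·t/2)/2. La antiderivada de la velocidad, con x(0) = 9, da la posición: x(t) = 9·exp(-3·t/2). Tenemos la posición x(t) = 9·exp(-3·t/2). Sustituyendo t = 2*log(4)/3: x(2*log(4)/3) = 9/4.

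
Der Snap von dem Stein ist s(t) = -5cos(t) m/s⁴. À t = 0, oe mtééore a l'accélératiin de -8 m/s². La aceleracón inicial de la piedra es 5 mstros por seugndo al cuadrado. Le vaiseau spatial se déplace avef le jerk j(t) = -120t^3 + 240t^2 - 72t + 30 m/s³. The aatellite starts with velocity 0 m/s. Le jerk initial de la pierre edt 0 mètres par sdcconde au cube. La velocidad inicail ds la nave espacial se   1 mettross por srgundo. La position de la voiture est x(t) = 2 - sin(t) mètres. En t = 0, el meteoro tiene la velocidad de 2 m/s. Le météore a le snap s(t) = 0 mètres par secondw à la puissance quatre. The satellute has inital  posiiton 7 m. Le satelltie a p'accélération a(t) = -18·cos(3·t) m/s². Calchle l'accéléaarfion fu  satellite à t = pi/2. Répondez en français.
Nous avons l'accélération a(t) = -18·cos(3·t). En substituant t = pi/2: a(pi/2) = 0.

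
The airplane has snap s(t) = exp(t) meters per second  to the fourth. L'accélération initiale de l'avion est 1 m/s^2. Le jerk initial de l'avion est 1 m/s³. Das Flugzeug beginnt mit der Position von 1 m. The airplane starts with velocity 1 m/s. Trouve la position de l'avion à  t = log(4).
Nous devons intégrer notre équation du snap s(t) = exp(t) 4 fois. En prenant ∫s(t)dt et en appliquant j(0) = 1, nous trouvons j(t) = exp(t). La primitive du jerk, avec a(0) = 1, donne l'accélération: a(t) = exp(t). L'intégrale de l'accélération, avec v(0) = 1, donne la vitesse: v(t) = exp(t). La primitive de la vitesse est la position. En utilisant x(0) = 1, nous obtenons x(t) = exp(t). Nous avons la position x(t) = exp(t). En substituant t = log(4): x(log(4)) = 4.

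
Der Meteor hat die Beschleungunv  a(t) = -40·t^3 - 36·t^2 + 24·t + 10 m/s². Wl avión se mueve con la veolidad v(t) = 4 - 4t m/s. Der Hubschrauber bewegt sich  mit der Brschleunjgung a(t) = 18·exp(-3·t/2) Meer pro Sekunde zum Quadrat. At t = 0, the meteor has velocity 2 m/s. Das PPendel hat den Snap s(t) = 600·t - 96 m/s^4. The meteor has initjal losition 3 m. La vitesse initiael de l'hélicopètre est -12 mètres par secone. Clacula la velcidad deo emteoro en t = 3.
Para resolver esto, necesitamos tomar 1 antiderivada de nuestra ecuación de la aceleración a(t) = -40·t^3 - 36·t^2 + 24·t + 10. La antiderivada de la aceleración es la velocidad. Usando v(0) = 2, obtenemos v(t) = -10·t^4 - 12·t^3 + 12·t^2 + 10·t + 2. Usando v(t) = -10·t^4 - 12·t^3 + 12·t^2 + 10·t + 2 y sustituyendo t = 3, encontramos v = -994.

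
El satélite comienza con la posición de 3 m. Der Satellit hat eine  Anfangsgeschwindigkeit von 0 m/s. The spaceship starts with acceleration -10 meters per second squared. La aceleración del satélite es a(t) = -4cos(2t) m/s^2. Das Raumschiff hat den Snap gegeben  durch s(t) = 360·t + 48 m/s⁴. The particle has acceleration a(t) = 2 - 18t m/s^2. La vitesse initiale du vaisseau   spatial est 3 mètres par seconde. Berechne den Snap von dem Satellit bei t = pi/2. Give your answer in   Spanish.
Para resolver esto, necesitamos tomar 2 derivadas de nuestra ecuación de la aceleración a(t) = -4·cos(2·t). La derivada de la aceleración da la sacudida: j(t) = 8·sin(2·t). Derivando la sacudida, obtenemos el snap: s(t) = 16·cos(2·t). Usando s(t) = 16·cos(2·t) y sustituyendo t = pi/2, encontramos s = -16.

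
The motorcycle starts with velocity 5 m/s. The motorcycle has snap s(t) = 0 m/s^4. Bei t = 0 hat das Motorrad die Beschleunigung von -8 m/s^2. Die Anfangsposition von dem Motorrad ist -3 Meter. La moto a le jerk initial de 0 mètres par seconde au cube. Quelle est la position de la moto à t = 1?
Pour résoudre ceci, nous devons prendre 4 intégrales de notre équation du snap s(t) = 0. La primitive du snap, avec j(0) = 0, donne le jerk: j(t) = 0. En prenant ∫j(t)dt et en appliquant a(0) = -8, nous trouvons a(t) = -8. L'intégrale de l'accélération est la vitesse. En utilisant v(0) = 5, nous obtenons v(t) = 5 - 8·t. En intégrant la vitesse et en utilisant la condition initiale x(0) = -3, nous obtenons x(t) = -4·t^2 + 5·t - 3. En utilisant x(t) = -4·t^2 + 5·t - 3 et en substituant t = 1, nous trouvons x = -2.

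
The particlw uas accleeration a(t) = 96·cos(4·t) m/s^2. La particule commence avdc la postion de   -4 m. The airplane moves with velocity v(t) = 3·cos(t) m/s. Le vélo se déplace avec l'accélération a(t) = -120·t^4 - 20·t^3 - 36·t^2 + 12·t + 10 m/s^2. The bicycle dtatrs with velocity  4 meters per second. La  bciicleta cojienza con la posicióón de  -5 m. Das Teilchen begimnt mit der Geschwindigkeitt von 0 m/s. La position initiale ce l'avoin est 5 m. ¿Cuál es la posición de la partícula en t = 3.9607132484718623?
Partiendo de la aceleración a(t) = 96·cos(4·t), tomamos 2 antiderivadas. La antiderivada de la aceleración, con v(0) = 0, da la velocidad: v(t) = 24·sin(4·t). Tomando ∫v(t)dt y aplicando x(0) = -4, encontramos x(t) = 2 - 6·cos(4·t). De la ecuación de la posición x(t) = 2 - 6·cos(4·t), sustituimos t = 3.9607132484718623 para obtener x = 7.94549700199934.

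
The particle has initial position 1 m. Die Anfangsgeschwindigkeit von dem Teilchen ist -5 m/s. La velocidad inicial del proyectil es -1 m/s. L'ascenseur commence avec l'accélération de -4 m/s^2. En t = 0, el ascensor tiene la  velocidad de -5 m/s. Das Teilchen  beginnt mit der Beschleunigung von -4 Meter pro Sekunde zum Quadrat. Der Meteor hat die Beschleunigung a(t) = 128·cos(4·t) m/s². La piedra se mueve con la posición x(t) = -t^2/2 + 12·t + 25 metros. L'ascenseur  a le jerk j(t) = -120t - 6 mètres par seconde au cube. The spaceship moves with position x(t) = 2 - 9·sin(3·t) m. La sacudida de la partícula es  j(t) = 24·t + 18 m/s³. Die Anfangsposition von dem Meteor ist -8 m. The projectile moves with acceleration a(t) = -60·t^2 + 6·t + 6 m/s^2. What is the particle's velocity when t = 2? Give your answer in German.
Um dies zu lösen, müssen wir 2 Stammfunktionen unserer Gleichung für den Ruck j(t) = 24·t + 18 finden. Durch Integration von dem Ruck und Verwendung der Anfangsbedingung a(0) = -4, erhalten wir a(t) = 12·t^2 + 18·t - 4. Mit ∫a(t)dt und Anwendung von v(0) = -5, finden wir v(t) = 4·t^3 + 9·t^2 - 4·t - 5. Mit v(t) = 4·t^3 + 9·t^2 - 4·t - 5 und Einsetzen von t = 2, finden wir v = 55.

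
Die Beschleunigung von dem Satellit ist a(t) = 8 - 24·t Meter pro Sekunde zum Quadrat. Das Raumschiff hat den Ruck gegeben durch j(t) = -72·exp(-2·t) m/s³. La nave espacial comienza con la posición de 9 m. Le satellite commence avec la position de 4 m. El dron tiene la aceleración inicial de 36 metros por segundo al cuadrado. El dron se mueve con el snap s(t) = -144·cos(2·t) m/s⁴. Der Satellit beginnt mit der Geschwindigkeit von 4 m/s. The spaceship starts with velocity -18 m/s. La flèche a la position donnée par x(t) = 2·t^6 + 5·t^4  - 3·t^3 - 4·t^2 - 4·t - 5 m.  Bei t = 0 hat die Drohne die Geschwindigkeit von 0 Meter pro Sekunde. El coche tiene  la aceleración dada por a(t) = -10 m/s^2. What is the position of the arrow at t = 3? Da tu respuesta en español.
Usando x(t) = 2·t^6 + 5·t^4 - 3·t^3 - 4·t^2 - 4·t - 5 y sustituyendo t = 3, encontramos x = 1729.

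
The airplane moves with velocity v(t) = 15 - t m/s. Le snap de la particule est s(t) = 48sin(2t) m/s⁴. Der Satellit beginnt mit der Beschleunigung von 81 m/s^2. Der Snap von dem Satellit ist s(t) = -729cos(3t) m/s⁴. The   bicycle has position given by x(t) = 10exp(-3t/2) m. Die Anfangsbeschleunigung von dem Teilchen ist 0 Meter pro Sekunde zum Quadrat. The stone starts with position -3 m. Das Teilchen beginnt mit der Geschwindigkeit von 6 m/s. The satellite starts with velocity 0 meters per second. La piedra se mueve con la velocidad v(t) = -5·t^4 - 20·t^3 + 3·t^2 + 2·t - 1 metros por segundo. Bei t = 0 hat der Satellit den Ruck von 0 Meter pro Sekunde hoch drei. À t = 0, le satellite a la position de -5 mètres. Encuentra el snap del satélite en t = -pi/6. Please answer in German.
Aus der Gleichung für den Snap s(t) = -729·cos(3·t), setzen wir t = -pi/6 ein und erhalten s = 0.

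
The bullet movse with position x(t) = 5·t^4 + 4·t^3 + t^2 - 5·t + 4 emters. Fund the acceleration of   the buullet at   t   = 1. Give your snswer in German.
Ausgehend von der Position x(t) = 5·t^4 + 4·t^3 + t^2 - 5·t + 4, nehmen wir 2 Ableitungen. Mit d/dt von x(t) finden wir v(t) = 20·t^3 + 12·t^2 + 2·t - 5. Durch Ableiten von der Geschwindigkeit erhalten wir die Beschleunigung: a(t) = 60·t^2 + 24·t + 2. Aus der Gleichung für die Beschleunigung a(t) = 60·t^2 + 24·t + 2, setzen wir t = 1 ein und erhalten a = 86.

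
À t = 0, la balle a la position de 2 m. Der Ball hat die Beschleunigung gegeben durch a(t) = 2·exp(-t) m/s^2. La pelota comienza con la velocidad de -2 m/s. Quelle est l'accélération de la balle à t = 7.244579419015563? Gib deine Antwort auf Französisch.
Nous avons l'accélération a(t) = 2·exp(-t). En substituant t = 7.244579419015563: a(7.244579419015563) = 0.00142806879785504.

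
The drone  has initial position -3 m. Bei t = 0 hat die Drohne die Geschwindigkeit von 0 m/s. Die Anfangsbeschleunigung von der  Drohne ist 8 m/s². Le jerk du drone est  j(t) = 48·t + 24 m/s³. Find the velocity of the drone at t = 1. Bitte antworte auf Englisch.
To solve this, we need to take 2 antiderivatives of our jerk equation j(t) = 48·t + 24. The antiderivative of jerk, with a(0) = 8, gives acceleration: a(t) = 24·t^2 + 24·t + 8. The antiderivative of acceleration, with v(0) = 0, gives velocity: v(t) = 4·t·(2·t^2 + 3·t + 2). Using v(t) = 4·t·(2·t^2 + 3·t + 2) and substituting t = 1, we find v = 28.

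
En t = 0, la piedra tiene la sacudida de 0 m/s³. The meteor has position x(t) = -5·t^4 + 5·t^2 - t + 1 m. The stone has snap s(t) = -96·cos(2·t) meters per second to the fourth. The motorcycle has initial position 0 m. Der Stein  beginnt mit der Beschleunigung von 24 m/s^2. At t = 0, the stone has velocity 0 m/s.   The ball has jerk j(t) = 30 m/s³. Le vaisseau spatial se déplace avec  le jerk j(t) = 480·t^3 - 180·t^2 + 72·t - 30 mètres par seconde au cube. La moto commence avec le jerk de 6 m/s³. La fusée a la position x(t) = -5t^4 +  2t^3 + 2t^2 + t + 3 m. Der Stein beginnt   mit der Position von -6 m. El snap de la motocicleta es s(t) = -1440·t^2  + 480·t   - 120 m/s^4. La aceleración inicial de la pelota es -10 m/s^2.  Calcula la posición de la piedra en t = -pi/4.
Necesitamos integrar nuestra ecuación del snap s(t) = -96·cos(2·t) 4 veces. La integral del snap, con j(0) = 0, da la sacudida: j(t) = -48·sin(2·t). Integrando la sacudida y usando la condición inicial a(0) = 24, obtenemos a(t) = 24·cos(2·t). La antiderivada de la aceleración es la velocidad. Usando v(0) = 0, obtenemos v(t) = 12·sin(2·t). Tomando ∫v(t)dt y aplicando x(0) = -6, encontramos x(t) = -6·cos(2·t). Tenemos la posición x(t) = -6·cos(2·t). Sustituyendo t = -pi/4: x(-pi/4) = 0.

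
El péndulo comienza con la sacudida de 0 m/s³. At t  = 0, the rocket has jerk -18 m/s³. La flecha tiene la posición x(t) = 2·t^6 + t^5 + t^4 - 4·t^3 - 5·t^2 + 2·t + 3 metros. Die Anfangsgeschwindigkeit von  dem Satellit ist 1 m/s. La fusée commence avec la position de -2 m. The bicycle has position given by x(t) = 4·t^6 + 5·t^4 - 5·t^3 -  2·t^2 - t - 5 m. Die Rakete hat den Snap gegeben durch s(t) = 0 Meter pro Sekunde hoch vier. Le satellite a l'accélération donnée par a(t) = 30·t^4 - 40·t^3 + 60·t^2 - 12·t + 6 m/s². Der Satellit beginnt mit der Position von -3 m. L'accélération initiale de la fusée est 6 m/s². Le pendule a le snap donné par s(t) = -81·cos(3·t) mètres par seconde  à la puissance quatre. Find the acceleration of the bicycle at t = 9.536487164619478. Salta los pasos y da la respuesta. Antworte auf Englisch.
At t = 9.536487164619478, a = 997676.738808115.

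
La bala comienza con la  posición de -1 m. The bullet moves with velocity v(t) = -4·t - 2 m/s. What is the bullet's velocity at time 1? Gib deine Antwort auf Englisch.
We have velocity v(t) = -4·t - 2. Substituting t = 1: v(1) = -6.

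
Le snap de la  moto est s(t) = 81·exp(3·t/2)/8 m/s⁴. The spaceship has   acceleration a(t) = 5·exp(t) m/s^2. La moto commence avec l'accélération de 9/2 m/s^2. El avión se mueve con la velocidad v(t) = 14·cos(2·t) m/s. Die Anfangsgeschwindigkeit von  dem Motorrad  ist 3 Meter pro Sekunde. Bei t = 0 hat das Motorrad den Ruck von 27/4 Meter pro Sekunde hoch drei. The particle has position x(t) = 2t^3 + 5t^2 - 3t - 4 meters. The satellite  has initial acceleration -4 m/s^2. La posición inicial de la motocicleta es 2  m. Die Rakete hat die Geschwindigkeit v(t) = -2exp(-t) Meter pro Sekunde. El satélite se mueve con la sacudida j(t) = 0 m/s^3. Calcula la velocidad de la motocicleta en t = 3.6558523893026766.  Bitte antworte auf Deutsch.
Ausgehend von dem Snap s(t) = 81·exp(3·t/2)/8, nehmen wir 3 Integrale. Mit ∫s(t)dt und Anwendung von j(0) = 27/4, finden wir j(t) = 27·exp(3·t/2)/4. Das Integral von dem Ruck, mit a(0) = 9/2, ergibt die Beschleunigung: a(t) = 9·exp(3·t/2)/2. Durch Integration von der Beschleunigung und Verwendung der Anfangsbedingung v(0) = 3, erhalten wir v(t) = 3·exp(3·t/2). Mit v(t) = 3·exp(3·t/2) und Einsetzen von t = 3.6558523893026766, finden wir v = 722.264108046220.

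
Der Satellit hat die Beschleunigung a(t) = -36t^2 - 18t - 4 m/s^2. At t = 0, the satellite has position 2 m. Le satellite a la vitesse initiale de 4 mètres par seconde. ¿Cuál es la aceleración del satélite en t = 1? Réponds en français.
De l'équation de l'accélération a(t) = -36·t^2 - 18·t - 4, nous substituons t = 1 pour obtenir a = -58.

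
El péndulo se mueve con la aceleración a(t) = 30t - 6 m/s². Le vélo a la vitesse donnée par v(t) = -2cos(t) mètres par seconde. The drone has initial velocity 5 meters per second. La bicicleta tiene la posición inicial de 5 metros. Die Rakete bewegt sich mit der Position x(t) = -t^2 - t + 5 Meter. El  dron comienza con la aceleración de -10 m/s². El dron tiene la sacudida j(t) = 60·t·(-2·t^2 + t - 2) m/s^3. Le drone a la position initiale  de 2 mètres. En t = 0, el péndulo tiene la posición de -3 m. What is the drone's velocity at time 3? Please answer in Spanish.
Para resolver esto, necesitamos tomar 2 antiderivadas de nuestra ecuación de la sacudida j(t) = 60·t·(-2·t^2 + t - 2). La antiderivada de la sacudida es la aceleración. Usando a(0) = -10, obtenemos a(t) = -30·t^4 + 20·t^3 - 60·t^2 - 10. La antiderivada de la aceleración es la velocidad. Usando v(0) = 5, obtenemos v(t) = -6·t^5 + 5·t^4 - 20·t^3 - 10·t + 5. Usando v(t) = -6·t^5 + 5·t^4 - 20·t^3 - 10·t + 5 y sustituyendo t = 3, encontramos v = -1618.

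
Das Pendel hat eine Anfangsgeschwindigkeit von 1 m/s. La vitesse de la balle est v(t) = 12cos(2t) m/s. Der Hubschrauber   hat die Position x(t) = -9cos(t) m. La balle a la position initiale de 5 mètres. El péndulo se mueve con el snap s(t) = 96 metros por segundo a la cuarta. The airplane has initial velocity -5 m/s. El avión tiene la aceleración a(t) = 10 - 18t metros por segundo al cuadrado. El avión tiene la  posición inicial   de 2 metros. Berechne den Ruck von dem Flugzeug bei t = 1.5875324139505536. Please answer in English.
To solve this, we need to take 1 derivative of our acceleration equation a(t) = 10 - 18·t. The derivative of acceleration gives jerk: j(t) = -18. From the given jerk equation j(t) = -18, we substitute t = 1.5875324139505536 to get j = -18.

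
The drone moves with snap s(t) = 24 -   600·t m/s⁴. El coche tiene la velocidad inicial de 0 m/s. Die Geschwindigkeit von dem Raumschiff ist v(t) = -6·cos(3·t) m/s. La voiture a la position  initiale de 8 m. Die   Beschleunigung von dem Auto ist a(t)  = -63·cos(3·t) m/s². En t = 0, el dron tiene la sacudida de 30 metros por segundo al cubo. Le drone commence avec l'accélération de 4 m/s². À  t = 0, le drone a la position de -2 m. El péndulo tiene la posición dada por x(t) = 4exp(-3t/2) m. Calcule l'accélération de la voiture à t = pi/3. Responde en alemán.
Wir haben die Beschleunigung a(t) = -63·cos(3·t). Durch Einsetzen von t = pi/3: a(pi/3) = 63.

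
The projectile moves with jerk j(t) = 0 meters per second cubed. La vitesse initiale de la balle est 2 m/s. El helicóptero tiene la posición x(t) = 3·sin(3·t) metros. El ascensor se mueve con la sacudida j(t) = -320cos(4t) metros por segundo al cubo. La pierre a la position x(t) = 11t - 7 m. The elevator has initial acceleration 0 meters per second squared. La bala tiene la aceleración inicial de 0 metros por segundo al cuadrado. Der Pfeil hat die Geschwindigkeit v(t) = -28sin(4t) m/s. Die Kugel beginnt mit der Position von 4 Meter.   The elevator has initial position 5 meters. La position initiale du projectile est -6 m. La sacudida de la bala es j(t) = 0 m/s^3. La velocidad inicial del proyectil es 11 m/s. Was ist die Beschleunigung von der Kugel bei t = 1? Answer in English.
To solve this, we need to take 1 antiderivative of our jerk equation j(t) = 0. The integral of jerk is acceleration. Using a(0) = 0, we get a(t) = 0. We have acceleration a(t) = 0. Substituting t = 1: a(1) = 0.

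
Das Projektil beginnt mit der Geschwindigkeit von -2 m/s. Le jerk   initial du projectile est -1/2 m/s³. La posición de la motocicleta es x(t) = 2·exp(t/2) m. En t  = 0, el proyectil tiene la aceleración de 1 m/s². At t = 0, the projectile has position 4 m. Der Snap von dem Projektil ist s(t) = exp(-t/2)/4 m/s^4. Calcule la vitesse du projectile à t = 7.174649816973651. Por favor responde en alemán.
Wir müssen die Stammfunktion unserer Gleichung für den Snap s(t) = exp(-t/2)/4 3-mal finden. Mit ∫s(t)dt und Anwendung von j(0) = -1/2, finden wir j(t) = -exp(-t/2)/2. Mit ∫j(t)dt und Anwendung von a(0) = 1, finden wir a(t) = exp(-t/2). Das Integral von der Beschleunigung ist die Geschwindigkeit. Mit v(0) = -2 erhalten wir v(t) = -2·exp(-t/2). Mit v(t) = -2·exp(-t/2) und Einsetzen von t = 7.174649816973651, finden wir v = -0.0553445146385252.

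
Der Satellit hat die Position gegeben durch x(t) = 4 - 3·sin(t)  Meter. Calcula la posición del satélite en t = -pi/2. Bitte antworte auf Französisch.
De l'équation de la position x(t) = 4 - 3·sin(t), nous substituons t = -pi/2 pour obtenir x = 7.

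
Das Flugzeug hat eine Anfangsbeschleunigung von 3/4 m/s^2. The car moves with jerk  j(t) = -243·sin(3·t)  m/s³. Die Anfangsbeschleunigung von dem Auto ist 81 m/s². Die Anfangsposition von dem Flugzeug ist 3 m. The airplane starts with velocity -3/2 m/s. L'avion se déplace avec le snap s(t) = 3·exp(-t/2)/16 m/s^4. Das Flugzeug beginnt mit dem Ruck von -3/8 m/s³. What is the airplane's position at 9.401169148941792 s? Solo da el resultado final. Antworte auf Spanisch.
La posición en t = 9.401169148941792 es x = 0.0272698853659379.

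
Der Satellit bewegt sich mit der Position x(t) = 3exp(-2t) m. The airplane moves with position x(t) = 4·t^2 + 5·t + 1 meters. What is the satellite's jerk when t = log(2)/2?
We must differentiate our position equation x(t) = 3·exp(-2·t) 3 times. Differentiating position, we get velocity: v(t) = -6·exp(-2·t). Taking d/dt of v(t), we find a(t) = 12·exp(-2·t). Differentiating acceleration, we get jerk: j(t) = -24·exp(-2·t). We have jerk j(t) = -24·exp(-2·t). Substituting t = log(2)/2: j(log(2)/2) = -12.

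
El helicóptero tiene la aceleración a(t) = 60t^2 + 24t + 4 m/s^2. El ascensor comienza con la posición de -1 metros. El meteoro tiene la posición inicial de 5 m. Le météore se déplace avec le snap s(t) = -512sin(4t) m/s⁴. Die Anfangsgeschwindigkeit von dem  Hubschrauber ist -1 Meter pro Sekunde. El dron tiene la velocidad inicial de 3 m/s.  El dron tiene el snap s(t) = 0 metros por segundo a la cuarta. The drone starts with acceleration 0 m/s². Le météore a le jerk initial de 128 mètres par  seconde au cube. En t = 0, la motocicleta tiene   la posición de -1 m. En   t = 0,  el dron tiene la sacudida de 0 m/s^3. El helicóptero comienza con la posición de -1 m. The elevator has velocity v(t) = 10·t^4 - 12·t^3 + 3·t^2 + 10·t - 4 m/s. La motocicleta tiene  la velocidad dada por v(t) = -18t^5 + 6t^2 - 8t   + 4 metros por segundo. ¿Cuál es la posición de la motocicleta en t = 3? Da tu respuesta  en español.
Debemos encontrar la integral de nuestra ecuación de la velocidad v(t) = -18·t^5 + 6·t^2 - 8·t + 4 1 vez. Tomando ∫v(t)dt y aplicando x(0) = -1, encontramos x(t) = -3·t^6 + 2·t^3 - 4·t^2 + 4·t - 1. De la ecuación de la posición x(t) = -3·t^6 + 2·t^3 - 4·t^2 + 4·t - 1, sustituimos t = 3 para obtener x = -2158.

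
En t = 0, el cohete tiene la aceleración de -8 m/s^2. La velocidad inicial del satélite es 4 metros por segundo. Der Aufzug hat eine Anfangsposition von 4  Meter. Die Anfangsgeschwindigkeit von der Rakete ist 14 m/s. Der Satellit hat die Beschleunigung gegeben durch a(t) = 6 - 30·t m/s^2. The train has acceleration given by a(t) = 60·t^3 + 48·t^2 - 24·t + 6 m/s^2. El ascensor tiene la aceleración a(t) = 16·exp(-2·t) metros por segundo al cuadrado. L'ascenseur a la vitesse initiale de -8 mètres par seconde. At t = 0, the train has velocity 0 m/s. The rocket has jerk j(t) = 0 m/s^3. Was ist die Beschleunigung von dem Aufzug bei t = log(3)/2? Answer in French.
Nous avons l'accélération a(t) = 16·exp(-2·t). En substituant t = log(3)/2: a(log(3)/2) = 16/3.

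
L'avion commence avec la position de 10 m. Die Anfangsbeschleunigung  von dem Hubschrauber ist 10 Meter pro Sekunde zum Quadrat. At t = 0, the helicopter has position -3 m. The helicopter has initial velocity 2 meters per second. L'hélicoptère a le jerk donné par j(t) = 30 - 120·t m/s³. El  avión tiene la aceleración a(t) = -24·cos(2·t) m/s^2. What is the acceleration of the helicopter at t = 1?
Starting from jerk j(t) = 30 - 120·t, we take 1 antiderivative. Finding the antiderivative of j(t) and using a(0) = 10: a(t) = -60·t^2 + 30·t + 10. We have acceleration a(t) = -60·t^2 + 30·t + 10. Substituting t = 1: a(1) = -20.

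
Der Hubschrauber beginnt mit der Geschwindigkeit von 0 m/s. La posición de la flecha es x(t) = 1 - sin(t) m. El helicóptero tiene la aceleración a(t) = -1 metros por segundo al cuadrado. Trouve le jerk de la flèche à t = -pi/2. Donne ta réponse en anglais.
To solve this, we need to take 3 derivatives of our position equation x(t) = 1 - sin(t). Taking d/dt of x(t), we find v(t) = -cos(t). Differentiating velocity, we get acceleration: a(t) = sin(t). Differentiating acceleration, we get jerk: j(t) = cos(t). From the given jerk equation j(t) = cos(t), we substitute t = -pi/2 to get j = 0.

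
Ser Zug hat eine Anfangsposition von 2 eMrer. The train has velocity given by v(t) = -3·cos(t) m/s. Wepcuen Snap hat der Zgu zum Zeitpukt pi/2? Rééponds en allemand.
Wir müssen unsere Gleichung für die Geschwindigkeit v(t) = -3·cos(t) 3-mal ableiten. Durch Ableiten von der Geschwindigkeit erhalten wir die Beschleunigung: a(t) = 3·sin(t). Durch Ableiten von der Beschleunigung erhalten wir den Ruck: j(t) = 3·cos(t). Mit d/dt von j(t) finden wir s(t) = -3·sin(t). Mit s(t) = -3·sin(t) und Einsetzen von t = pi/2, finden wir s = -3.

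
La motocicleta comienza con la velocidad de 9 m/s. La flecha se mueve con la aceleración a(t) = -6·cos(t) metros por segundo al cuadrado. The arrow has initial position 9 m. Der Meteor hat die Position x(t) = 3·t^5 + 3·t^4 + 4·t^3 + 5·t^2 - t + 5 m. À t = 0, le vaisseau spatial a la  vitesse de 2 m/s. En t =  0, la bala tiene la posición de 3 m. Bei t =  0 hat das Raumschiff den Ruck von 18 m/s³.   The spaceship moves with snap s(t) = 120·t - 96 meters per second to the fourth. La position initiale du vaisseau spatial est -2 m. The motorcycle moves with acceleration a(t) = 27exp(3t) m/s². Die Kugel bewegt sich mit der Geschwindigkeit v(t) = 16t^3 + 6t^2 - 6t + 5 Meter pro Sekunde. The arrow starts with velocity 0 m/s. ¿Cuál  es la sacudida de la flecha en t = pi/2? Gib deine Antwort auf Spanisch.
Debemos derivar nuestra ecuación de la aceleración a(t) = -6·cos(t) 1 vez. La derivada de la aceleración da la sacudida: j(t) = 6·sin(t). Tenemos la sacudida j(t) = 6·sin(t). Sustituyendo t = pi/2: j(pi/2) = 6.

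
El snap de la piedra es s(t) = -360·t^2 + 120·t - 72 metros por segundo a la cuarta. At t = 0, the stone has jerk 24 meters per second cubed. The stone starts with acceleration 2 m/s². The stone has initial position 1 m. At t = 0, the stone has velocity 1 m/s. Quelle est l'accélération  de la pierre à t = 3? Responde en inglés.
We need to integrate our snap equation s(t) = -360·t^2 + 120·t - 72 2 times. Finding the antiderivative of s(t) and using j(0) = 24: j(t) = -120·t^3 + 60·t^2 - 72·t + 24. Finding the integral of j(t) and using a(0) = 2: a(t) = -30·t^4 + 20·t^3 - 36·t^2 + 24·t + 2. Using a(t) = -30·t^4 + 20·t^3 - 36·t^2 + 24·t + 2 and substituting t = 3, we find a = -2140.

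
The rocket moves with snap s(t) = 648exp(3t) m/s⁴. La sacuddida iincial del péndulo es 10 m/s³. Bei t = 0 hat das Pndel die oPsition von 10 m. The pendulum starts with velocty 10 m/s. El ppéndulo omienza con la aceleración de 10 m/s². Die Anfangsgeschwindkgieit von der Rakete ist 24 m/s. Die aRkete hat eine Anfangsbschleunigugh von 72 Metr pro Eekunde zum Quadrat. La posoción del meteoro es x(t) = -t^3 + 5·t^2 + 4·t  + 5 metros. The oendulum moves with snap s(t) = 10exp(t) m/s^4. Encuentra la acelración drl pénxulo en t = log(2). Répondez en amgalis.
We must find the integral of our snap equation s(t) = 10·exp(t) 2 times. The integral of snap is jerk. Using j(0) = 10, we get j(t) = 10·exp(t). Finding the antiderivative of j(t) and using a(0) = 10: a(t) = 10·exp(t). Using a(t) = 10·exp(t) and substituting t = log(2), we find a = 20.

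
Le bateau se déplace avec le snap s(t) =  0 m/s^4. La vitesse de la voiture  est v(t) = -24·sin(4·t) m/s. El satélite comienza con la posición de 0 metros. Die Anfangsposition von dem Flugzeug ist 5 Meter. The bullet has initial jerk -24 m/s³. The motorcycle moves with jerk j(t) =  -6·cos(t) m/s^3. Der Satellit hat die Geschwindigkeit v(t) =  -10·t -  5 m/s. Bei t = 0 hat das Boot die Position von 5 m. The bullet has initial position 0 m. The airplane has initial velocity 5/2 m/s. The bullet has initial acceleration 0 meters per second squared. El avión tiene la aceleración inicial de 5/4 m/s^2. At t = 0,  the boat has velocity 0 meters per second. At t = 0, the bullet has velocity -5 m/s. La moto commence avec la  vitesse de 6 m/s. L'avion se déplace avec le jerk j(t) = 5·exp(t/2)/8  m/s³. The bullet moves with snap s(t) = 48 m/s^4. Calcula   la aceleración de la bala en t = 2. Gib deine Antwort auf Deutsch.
Wir müssen unsere Gleichung für den Snap s(t) = 48 2-mal integrieren. Die Stammfunktion von dem Snap, mit j(0) = -24, ergibt den Ruck: j(t) = 48·t - 24. Die Stammfunktion von dem Ruck, mit a(0) = 0, ergibt die Beschleunigung: a(t) = 24·t·(t - 1). Wir haben die Beschleunigung a(t) = 24·t·(t - 1). Durch Einsetzen von t = 2: a(2) = 48.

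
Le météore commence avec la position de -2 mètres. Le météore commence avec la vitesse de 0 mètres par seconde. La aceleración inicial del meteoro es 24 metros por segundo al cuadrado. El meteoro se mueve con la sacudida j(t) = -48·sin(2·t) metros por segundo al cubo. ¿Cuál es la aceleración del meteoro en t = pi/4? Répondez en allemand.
Wir müssen unsere Gleichung für den Ruck j(t) = -48·sin(2·t) 1-mal integrieren. Das Integral von dem Ruck, mit a(0) = 24, ergibt die Beschleunigung: a(t) = 24·cos(2·t). Wir haben die Beschleunigung a(t) = 24·cos(2·t). Durch Einsetzen von t = pi/4: a(pi/4) = 0.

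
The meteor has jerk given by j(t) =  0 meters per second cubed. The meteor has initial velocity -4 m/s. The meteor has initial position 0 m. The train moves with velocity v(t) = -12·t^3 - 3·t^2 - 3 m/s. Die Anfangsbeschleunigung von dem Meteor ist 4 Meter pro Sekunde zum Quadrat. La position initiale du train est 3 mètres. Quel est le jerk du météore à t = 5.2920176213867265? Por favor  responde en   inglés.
We have jerk j(t) = 0. Substituting t = 5.2920176213867265: j(5.2920176213867265) = 0.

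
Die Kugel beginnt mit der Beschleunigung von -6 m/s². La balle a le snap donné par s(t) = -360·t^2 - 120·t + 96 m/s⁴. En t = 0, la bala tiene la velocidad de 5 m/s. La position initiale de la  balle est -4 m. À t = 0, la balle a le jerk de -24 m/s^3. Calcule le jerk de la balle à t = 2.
Nous devons intégrer notre équation du snap s(t) = -360·t^2 - 120·t + 96 1 fois. La primitive du snap est le jerk. En utilisant j(0) = -24, nous obtenons j(t) = -120·t^3 - 60·t^2 + 96·t - 24. En utilisant j(t) = -120·t^3 - 60·t^2 + 96·t - 24 et en substituant t = 2, nous trouvons j = -1032.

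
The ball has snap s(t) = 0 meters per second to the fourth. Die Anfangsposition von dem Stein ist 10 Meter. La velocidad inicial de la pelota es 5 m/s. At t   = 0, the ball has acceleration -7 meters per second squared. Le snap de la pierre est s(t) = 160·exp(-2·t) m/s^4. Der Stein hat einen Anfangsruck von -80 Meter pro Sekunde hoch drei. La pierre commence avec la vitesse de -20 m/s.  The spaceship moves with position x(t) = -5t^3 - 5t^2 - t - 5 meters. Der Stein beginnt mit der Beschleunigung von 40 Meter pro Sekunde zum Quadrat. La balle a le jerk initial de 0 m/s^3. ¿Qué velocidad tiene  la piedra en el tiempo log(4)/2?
Debemos encontrar la antiderivada de nuestra ecuación del snap s(t) = 160·exp(-2·t) 3 veces. Integrando el snap y usando la condición inicial j(0) = -80, obtenemos j(t) = -80·exp(-2·t). Integrando la sacudida y usando la condición inicial a(0) = 40, obtenemos a(t) = 40·exp(-2·t). Integrando la aceleración y usando la condición inicial v(0) = -20, obtenemos v(t) = -20·exp(-2·t). De la ecuación de la velocidad v(t) = -20·exp(-2·t), sustituimos t = log(4)/2 para obtener v = -5.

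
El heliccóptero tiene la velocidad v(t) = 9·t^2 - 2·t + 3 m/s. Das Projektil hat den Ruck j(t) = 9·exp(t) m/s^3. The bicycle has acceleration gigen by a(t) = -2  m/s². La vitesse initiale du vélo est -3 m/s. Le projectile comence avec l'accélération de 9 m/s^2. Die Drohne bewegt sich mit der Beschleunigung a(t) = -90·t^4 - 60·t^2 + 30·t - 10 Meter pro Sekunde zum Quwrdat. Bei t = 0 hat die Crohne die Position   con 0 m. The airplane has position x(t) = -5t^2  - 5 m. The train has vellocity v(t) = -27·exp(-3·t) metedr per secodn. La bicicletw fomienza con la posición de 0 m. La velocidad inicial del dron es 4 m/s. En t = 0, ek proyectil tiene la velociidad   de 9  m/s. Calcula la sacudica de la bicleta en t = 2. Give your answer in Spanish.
Para resolver esto, necesitamos tomar 1 derivada de nuestra ecuación de la aceleración a(t) = -2. La derivada de la aceleración da la sacudida: j(t) = 0. Usando j(t) = 0 y sustituyendo t = 2, encontramos j = 0.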